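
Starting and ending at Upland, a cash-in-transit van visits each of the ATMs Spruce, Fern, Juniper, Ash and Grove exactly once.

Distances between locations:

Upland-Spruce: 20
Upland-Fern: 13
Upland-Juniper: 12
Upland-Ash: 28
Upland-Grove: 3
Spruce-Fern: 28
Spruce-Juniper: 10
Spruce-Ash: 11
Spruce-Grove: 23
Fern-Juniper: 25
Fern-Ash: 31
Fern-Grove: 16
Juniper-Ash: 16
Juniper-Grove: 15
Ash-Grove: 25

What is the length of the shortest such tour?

Upland-Spruce-Fern-Juniper-Ash-Grove-Upland: 20+28+25+16+25+3 = 117
Upland-Spruce-Fern-Juniper-Grove-Ash-Upland: 20+28+25+15+25+28 = 141
Upland-Spruce-Fern-Ash-Juniper-Grove-Upland: 20+28+31+16+15+3 = 113
Upland-Spruce-Fern-Ash-Grove-Juniper-Upland: 20+28+31+25+15+12 = 131
Upland-Spruce-Fern-Grove-Juniper-Ash-Upland: 20+28+16+15+16+28 = 123
Upland-Spruce-Fern-Grove-Ash-Juniper-Upland: 20+28+16+25+16+12 = 117
Upland-Spruce-Juniper-Fern-Ash-Grove-Upland: 20+10+25+31+25+3 = 114
Upland-Spruce-Juniper-Fern-Grove-Ash-Upland: 20+10+25+16+25+28 = 124
Upland-Spruce-Juniper-Ash-Fern-Grove-Upland: 20+10+16+31+16+3 = 96
Upland-Spruce-Juniper-Ash-Grove-Fern-Upland: 20+10+16+25+16+13 = 100
Upland-Spruce-Juniper-Grove-Fern-Ash-Upland: 20+10+15+16+31+28 = 120
Upland-Spruce-Juniper-Grove-Ash-Fern-Upland: 20+10+15+25+31+13 = 114
Upland-Spruce-Ash-Fern-Juniper-Grove-Upland: 20+11+31+25+15+3 = 105
Upland-Spruce-Ash-Fern-Grove-Juniper-Upland: 20+11+31+16+15+12 = 105
… (46 more)
Upland-Fern-Ash-Spruce-Juniper-Grove-Upland: 13+31+11+10+15+3 = 83  ← best
The minimum is 83.
One optimal route: Upland → Fern → Ash → Spruce → Juniper → Grove → Upland (or its reverse).

Shortest round trip = 83.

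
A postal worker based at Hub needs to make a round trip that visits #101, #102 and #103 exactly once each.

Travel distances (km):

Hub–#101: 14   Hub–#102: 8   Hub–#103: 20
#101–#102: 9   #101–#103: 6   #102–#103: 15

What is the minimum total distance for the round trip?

43 km — the shortest possible round trip.

There are 3 distinct closed tours to check (reversals are equivalent).
Hub→#101→#102→#103→Hub: 14+9+15+20 = 58
Hub→#101→#103→#102→Hub: 14+6+15+8 = 43
Hub→#102→#101→#103→Hub: 8+9+6+20 = 43
The minimum is 43.
One optimal route: Hub → #101 → #103 → #102 → Hub (or its reverse).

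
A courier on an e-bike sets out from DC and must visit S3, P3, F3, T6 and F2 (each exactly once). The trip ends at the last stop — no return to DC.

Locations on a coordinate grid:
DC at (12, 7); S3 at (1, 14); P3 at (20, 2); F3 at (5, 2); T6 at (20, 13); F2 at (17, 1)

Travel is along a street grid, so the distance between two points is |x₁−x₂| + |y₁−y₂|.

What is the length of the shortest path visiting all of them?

There are 5! = 120 possible orderings.
DC - S3 - P3 - F3 - T6 - F2: 18+31+15+26+15 = 105
DC - S3 - P3 - F3 - F2 - T6: 18+31+15+13+15 = 92
DC - S3 - P3 - T6 - F3 - F2: 18+31+11+26+13 = 99
DC - S3 - P3 - T6 - F2 - F3: 18+31+11+15+13 = 88
DC - S3 - P3 - F2 - F3 - T6: 18+31+4+13+26 = 92
DC - S3 - P3 - F2 - T6 - F3: 18+31+4+15+26 = 94
DC - S3 - F3 - P3 - T6 - F2: 18+16+15+11+15 = 75
DC - S3 - F3 - P3 - F2 - T6: 18+16+15+4+15 = 68
DC - S3 - F3 - T6 - P3 - F2: 18+16+26+11+4 = 75
DC - S3 - F3 - T6 - F2 - P3: 18+16+26+15+4 = 79
DC - S3 - F3 - F2 - P3 - T6: 18+16+13+4+11 = 62
DC - S3 - F3 - F2 - T6 - P3: 18+16+13+15+11 = 73
DC - S3 - T6 - P3 - F3 - F2: 18+20+11+15+13 = 77
DC - S3 - T6 - P3 - F2 - F3: 18+20+11+4+13 = 66
… (106 more)
DC - T6 - P3 - F2 - F3 - S3: 14+11+4+13+16 = 58  ← best
The minimum is 58.
One shortest path: DC → T6 → P3 → F2 → F3 → S3.

58 — the minimum one-way total.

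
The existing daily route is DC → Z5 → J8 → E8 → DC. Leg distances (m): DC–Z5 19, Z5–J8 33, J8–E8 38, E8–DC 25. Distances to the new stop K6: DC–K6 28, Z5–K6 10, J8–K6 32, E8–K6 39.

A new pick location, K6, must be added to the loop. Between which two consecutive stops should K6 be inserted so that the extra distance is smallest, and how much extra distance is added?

Insertion cost between consecutive stops i–j is d(i,K6) + d(K6,j) − d(i,j):
  between DC and Z5: 28 + 10 − 19 = 19
  between Z5 and J8: 10 + 32 − 33 = 9
  between J8 and E8: 32 + 39 − 38 = 33
  between E8 and DC: 39 + 28 − 25 = 42
Cheapest insertion is between Z5 and J8, adding 9.
New total = 115 + 9 = 124.

Minimum extra distance: 9 m, inserting K6 between Z5 and J8.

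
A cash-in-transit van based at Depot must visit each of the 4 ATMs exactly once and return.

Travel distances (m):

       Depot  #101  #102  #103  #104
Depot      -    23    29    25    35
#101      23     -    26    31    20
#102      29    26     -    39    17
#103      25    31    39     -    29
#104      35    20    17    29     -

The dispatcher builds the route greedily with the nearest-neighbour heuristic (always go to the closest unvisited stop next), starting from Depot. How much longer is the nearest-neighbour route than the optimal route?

From Depot: #101=23, #103=25, #102=29, #104=35 → choose #101 (23).
From #101: #104=20, #102=26, #103=31 → choose #104 (20).
From #104: #102=17, #103=29 → choose #102 (17).
From #102: #103=39 → choose #103 (39).
NN route Depot → #101 → #104 → #102 → #103 → Depot costs 124.
Optimal: Depot → #101 → #102 → #104 → #103 → Depot costs 120 (by enumerating all 12 distinct tours).
Excess = 124 − 120 = 4.

Excess over optimum: 4 m.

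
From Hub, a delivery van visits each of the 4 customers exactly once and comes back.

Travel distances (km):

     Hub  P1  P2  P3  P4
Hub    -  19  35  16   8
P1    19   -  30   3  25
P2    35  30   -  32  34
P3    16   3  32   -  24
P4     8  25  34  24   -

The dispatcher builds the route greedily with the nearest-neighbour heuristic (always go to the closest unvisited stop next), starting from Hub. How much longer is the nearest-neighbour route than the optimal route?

Excess over optimum: 9 km.

Hub: P4=8, P3=16, P1=19, P2=35 ⇒ P4
P4: P3=24, P1=25, P2=34 ⇒ P3
P3: P1=3, P2=32 ⇒ P1
P1: P2=30 ⇒ P2
NN route Hub → P4 → P3 → P1 → P2 → Hub costs 100.
Optimal: Hub → P3 → P1 → P2 → P4 → Hub costs 91 (by enumerating all 12 distinct tours).
Excess = 100 − 91 = 9.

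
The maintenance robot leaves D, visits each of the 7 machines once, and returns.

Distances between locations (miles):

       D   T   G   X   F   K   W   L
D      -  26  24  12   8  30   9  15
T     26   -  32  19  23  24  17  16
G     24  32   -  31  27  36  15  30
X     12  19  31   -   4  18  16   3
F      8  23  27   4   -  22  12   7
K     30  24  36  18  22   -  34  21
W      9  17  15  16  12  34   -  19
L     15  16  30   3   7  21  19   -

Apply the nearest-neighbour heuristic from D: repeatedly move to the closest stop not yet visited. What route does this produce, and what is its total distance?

Nearest-neighbour total = 129 miles; route D → F → X → L → T → W → G → K → D.

From D: distances to unvisited — F=8, W=9, X=12, L=15, G=24, T=26, K=30. Nearest is F (8).
From F: distances to unvisited — X=4, L=7, W=12, K=22, T=23, G=27. Nearest is X (4).
From X: distances to unvisited — L=3, W=16, K=18, T=19, G=31. Nearest is L (3).
From L: distances to unvisited — T=16, W=19, K=21, G=30. Nearest is T (16).
From T: distances to unvisited — W=17, K=24, G=32. Nearest is W (17).
From W: distances to unvisited — G=15, K=34. Nearest is G (15).
From G: distances to unvisited — K=36. Nearest is K (36).
Return K→D: 30.
Total = 8 + 4 + 3 + 16 + 17 + 15 + 36 + 30 = 129.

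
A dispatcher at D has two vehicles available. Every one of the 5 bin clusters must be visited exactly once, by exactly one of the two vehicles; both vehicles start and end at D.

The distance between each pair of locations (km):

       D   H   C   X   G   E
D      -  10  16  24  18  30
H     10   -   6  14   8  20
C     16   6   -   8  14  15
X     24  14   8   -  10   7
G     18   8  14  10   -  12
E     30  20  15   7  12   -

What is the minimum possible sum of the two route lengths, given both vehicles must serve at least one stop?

There are 2^4 − 1 = 15 ways to divide the 5 stops into two non-empty groups. For each, the best each vehicle can do is its own shortest tour through its group:
  {H} + {C, X, G, E}: 20 + 61 = 81
  {C} + {H, X, G, E}: 32 + 61 = 93
  {H, C} + {X, G, E}: 32 + 61 = 93
  {X} + {H, C, G, E}: 48 + 61 = 109
  {H, X} + {C, G, E}: 48 + 61 = 109
  {C, X} + {H, G, E}: 48 + 60 = 108
  … (15 splits in total)
Best: vehicle 1 D → H → D = 20; vehicle 2 D → C → X → E → G → D = 61; combined 81.

81 km — the smallest possible combined total.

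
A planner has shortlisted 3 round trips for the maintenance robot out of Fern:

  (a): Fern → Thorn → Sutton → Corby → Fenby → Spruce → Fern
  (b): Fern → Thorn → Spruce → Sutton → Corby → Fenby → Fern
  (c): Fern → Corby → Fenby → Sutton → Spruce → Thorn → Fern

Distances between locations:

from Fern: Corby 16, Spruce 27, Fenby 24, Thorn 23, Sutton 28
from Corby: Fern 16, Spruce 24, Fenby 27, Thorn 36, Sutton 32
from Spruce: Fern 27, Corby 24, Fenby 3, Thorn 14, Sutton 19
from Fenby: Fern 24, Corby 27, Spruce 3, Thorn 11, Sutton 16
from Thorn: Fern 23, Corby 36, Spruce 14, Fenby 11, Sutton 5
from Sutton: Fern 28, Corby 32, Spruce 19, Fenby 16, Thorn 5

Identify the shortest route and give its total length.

(a): 23 + 5 + 32 + 27 + 3 + 27 = 117
(b): 23 + 14 + 19 + 32 + 27 + 24 = 139
(c): 16 + 27 + 16 + 19 + 14 + 23 = 115

Shortest is (c), total 115.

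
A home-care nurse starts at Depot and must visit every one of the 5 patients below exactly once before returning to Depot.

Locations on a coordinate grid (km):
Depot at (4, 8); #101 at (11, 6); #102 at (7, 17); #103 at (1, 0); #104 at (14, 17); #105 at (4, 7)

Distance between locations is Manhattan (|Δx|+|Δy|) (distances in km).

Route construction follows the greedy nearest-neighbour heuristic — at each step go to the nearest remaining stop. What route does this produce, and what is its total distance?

64 km along Depot → #105 → #101 → #104 → #102 → #103 → Depot.

At Depot the remaining stops are #105 1, #101 9, #103 11, #102 12, #104 19; go to #105.
At #105 the remaining stops are #101 8, #103 10, #102 13, #104 20; go to #101.
At #101 the remaining stops are #104 14, #102 15, #103 16; go to #104.
At #104 the remaining stops are #102 7, #103 30; go to #102.
At #102 the remaining stops are #103 23; go to #103.
Return #103→Depot: 11.
Total = 1 + 8 + 14 + 7 + 23 + 11 = 64.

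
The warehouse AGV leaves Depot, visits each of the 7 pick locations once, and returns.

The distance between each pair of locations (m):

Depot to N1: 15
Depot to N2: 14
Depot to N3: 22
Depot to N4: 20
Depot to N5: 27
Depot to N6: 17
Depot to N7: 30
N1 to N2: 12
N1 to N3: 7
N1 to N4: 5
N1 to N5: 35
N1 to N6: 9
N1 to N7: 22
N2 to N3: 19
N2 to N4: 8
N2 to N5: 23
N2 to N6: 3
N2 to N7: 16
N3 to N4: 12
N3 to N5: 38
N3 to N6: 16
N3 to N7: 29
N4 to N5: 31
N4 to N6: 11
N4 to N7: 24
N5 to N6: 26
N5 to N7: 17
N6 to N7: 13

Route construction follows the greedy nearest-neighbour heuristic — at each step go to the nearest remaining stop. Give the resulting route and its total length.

Total distance 116 m via the nearest-neighbour route Depot → N2 → N6 → N1 → N4 → N3 → N7 → N5 → Depot.

Depot → [N2:14 / N1:15 / N6:17 / N4:20 / N3:22 / N5:27 / N7:30] → N2 (14)
N2 → [N6:3 / N4:8 / N1:12 / N7:16 / N3:19 / N5:23] → N6 (3)
N6 → [N1:9 / N4:11 / N7:13 / N3:16 / N5:26] → N1 (9)
N1 → [N4:5 / N3:7 / N7:22 / N5:35] → N4 (5)
N4 → [N3:12 / N7:24 / N5:31] → N3 (12)
N3 → [N7:29 / N5:38] → N7 (29)
N7 → [N5:17] → N5 (17)
Return N5→Depot: 27.
Total = 14 + 3 + 9 + 5 + 12 + 29 + 17 + 27 = 116.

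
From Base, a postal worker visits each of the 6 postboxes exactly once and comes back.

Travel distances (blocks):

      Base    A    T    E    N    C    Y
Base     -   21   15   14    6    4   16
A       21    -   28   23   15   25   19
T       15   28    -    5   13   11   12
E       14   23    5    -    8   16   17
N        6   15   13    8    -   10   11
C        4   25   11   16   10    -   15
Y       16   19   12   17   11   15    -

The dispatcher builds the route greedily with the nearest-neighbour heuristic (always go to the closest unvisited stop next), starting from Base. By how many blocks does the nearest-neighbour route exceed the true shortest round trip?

The nearest-neighbour route is 2 blocks longer than optimal.

From Base: C=4, N=6, E=14, T=15, Y=16, A=21 → choose C (4).
From C: N=10, T=11, Y=15, E=16, A=25 → choose N (10).
From N: E=8, Y=11, T=13, A=15 → choose E (8).
From E: T=5, Y=17, A=23 → choose T (5).
From T: Y=12, A=28 → choose Y (12).
From Y: A=19 → choose A (19).
NN route Base → C → N → E → T → Y → A → Base costs 79.
Optimal: Base → N → A → Y → T → E → C → Base costs 77 (by enumerating all 360 distinct tours).
Excess = 79 − 77 = 2.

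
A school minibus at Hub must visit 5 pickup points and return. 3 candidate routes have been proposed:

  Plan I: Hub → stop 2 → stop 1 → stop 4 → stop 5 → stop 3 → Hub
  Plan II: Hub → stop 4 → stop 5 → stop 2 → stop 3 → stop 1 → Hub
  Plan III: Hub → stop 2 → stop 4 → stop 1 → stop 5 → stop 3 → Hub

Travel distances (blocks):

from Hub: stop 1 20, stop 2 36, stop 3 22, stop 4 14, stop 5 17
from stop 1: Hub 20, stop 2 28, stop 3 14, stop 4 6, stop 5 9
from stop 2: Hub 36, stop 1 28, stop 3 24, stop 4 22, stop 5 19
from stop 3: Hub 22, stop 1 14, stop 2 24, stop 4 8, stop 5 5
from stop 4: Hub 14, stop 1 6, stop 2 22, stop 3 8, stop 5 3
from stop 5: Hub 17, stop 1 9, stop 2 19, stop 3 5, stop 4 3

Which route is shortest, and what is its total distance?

Shortest is Plan II, total 94 blocks.

Plan I: 36 + 28 + 6 + 3 + 5 + 22 = 100
Plan II: 14 + 3 + 19 + 24 + 14 + 20 = 94
Plan III: 36 + 22 + 6 + 9 + 5 + 22 = 100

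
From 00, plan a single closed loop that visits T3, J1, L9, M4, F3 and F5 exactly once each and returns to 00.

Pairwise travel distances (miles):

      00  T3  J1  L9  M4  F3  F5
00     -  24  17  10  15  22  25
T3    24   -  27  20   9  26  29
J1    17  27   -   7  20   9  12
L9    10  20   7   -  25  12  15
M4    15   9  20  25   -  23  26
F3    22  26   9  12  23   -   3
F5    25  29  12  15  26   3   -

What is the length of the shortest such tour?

82 miles — the shortest possible round trip.

With 6 stops there are 6!/2 = 360 distinct round trips (a route and its reverse cost the same).
00 - T3 - J1 - L9 - M4 - F3 - F5 - 00: 24+27+7+25+23+3+25 = 134
00 - T3 - J1 - L9 - M4 - F5 - F3 - 00: 24+27+7+25+26+3+22 = 134
00 - T3 - J1 - L9 - F3 - M4 - F5 - 00: 24+27+7+12+23+26+25 = 144
00 - T3 - J1 - L9 - F3 - F5 - M4 - 00: 24+27+7+12+3+26+15 = 114
00 - T3 - J1 - L9 - F5 - M4 - F3 - 00: 24+27+7+15+26+23+22 = 144
00 - T3 - J1 - L9 - F5 - F3 - M4 - 00: 24+27+7+15+3+23+15 = 114
00 - T3 - J1 - M4 - L9 - F3 - F5 - 00: 24+27+20+25+12+3+25 = 136
00 - T3 - J1 - M4 - L9 - F5 - F3 - 00: 24+27+20+25+15+3+22 = 136
… (352 more)
00 - L9 - J1 - F3 - F5 - T3 - M4 - 00: 10+7+9+3+29+9+15 = 82  ← best
The minimum is 82.
One optimal route: 00 → L9 → J1 → F3 → F5 → T3 → M4 → 00 (or its reverse).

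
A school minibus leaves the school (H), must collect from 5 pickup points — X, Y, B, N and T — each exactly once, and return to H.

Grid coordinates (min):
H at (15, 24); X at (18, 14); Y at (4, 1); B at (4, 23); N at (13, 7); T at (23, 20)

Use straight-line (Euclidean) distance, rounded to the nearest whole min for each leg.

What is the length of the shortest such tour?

H → X → Y → B → N → T → H: 10+19+22+18+16+9 = 94
H → X → Y → B → T → N → H: 10+19+22+19+16+17 = 103
H → X → Y → N → B → T → H: 10+19+11+18+19+9 = 86
H → X → Y → N → T → B → H: 10+19+11+16+19+11 = 86
H → X → Y → T → B → N → H: 10+19+27+19+18+17 = 110
H → X → Y → T → N → B → H: 10+19+27+16+18+11 = 101
H → X → B → Y → N → T → H: 10+17+22+11+16+9 = 85
H → X → B → Y → T → N → H: 10+17+22+27+16+17 = 109
H → X → B → N → Y → T → H: 10+17+18+11+27+9 = 92
H → X → B → N → T → Y → H: 10+17+18+16+27+25 = 113
H → X → B → T → Y → N → H: 10+17+19+27+11+17 = 101
H → X → B → T → N → Y → H: 10+17+19+16+11+25 = 98
H → X → N → Y → B → T → H: 10+9+11+22+19+9 = 80
H → X → N → Y → T → B → H: 10+9+11+27+19+11 = 87
… (46 more)
H → B → Y → N → X → T → H: 11+22+11+9+8+9 = 70  ← best
The minimum is 70.
One optimal route: H → B → Y → N → X → T → H (or its reverse).

Shortest round trip = 70 min.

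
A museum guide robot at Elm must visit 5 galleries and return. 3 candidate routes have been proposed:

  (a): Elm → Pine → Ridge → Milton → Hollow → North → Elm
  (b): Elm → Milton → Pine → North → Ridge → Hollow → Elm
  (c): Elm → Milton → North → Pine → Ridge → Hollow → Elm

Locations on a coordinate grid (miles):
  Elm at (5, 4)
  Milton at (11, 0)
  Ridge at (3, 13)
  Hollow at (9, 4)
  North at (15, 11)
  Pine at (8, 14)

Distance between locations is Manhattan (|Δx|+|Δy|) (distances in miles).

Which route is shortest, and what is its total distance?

Shortest is (c), total 60 miles.

(a): 13 + 6 + 21 + 6 + 13 + 17 = 76
(b): 10 + 17 + 10 + 14 + 15 + 4 = 70
(c): 10 + 15 + 10 + 6 + 15 + 4 = 60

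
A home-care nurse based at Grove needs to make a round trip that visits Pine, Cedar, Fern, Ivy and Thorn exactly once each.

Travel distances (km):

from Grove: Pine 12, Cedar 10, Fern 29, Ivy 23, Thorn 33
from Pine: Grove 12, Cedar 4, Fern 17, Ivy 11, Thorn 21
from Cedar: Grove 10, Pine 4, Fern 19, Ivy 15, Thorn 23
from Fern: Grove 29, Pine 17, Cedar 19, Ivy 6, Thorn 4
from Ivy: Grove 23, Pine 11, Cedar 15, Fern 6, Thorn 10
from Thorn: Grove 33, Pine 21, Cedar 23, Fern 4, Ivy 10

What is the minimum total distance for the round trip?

66 km — the shortest possible round trip.

There are 60 distinct closed tours to check (reversals are equivalent).
Grove→Pine→Cedar→Fern→Ivy→Thorn→Grove: 12+4+19+6+10+33 = 84
Grove→Pine→Cedar→Fern→Thorn→Ivy→Grove: 12+4+19+4+10+23 = 72
Grove→Pine→Cedar→Ivy→Fern→Thorn→Grove: 12+4+15+6+4+33 = 74
Grove→Pine→Cedar→Ivy→Thorn→Fern→Grove: 12+4+15+10+4+29 = 74
Grove→Pine→Cedar→Thorn→Fern→Ivy→Grove: 12+4+23+4+6+23 = 72
Grove→Pine→Cedar→Thorn→Ivy→Fern→Grove: 12+4+23+10+6+29 = 84
Grove→Pine→Fern→Cedar→Ivy→Thorn→Grove: 12+17+19+15+10+33 = 106
Grove→Pine→Fern→Cedar→Thorn→Ivy→Grove: 12+17+19+23+10+23 = 104
Grove→Pine→Fern→Ivy→Cedar→Thorn→Grove: 12+17+6+15+23+33 = 106
Grove→Pine→Fern→Ivy→Thorn→Cedar→Grove: 12+17+6+10+23+10 = 78
Grove→Pine→Fern→Thorn→Cedar→Ivy→Grove: 12+17+4+23+15+23 = 94
Grove→Pine→Fern→Thorn→Ivy→Cedar→Grove: 12+17+4+10+15+10 = 68
Grove→Pine→Ivy→Cedar→Fern→Thorn→Grove: 12+11+15+19+4+33 = 94
Grove→Pine→Ivy→Cedar→Thorn→Fern→Grove: 12+11+15+23+4+29 = 94
… (46 more)
Grove→Pine→Ivy→Fern→Thorn→Cedar→Grove: 12+11+6+4+23+10 = 66  ← best
The minimum is 66.
One optimal route: Grove → Pine → Ivy → Fern → Thorn → Cedar → Grove (or its reverse).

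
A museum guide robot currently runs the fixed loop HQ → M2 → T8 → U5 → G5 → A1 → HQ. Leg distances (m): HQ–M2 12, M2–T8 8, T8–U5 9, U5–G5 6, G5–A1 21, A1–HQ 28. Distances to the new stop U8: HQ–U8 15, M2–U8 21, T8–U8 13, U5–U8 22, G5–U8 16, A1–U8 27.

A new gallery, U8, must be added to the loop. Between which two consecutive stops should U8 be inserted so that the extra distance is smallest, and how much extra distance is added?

Insertion cost between consecutive stops i–j is d(i,U8) + d(U8,j) − d(i,j):
  between HQ and M2: 15 + 21 − 12 = 24
  between M2 and T8: 21 + 13 − 8 = 26
  between T8 and U5: 13 + 22 − 9 = 26
  between U5 and G5: 22 + 16 − 6 = 32
  between G5 and A1: 16 + 27 − 21 = 22
  between A1 and HQ: 27 + 15 − 28 = 14
Cheapest insertion is between A1 and HQ, adding 14.
New total = 84 + 14 = 98.

+14 m — insert U8 between A1 and HQ.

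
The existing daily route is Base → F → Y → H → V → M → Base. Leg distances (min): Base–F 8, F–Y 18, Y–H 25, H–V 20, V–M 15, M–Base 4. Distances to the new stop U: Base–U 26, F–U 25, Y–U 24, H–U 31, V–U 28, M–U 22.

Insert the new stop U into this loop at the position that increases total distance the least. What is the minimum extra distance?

Minimum extra distance: 30 min, inserting U between Y and H.

Insertion cost between consecutive stops i–j is d(i,U) + d(U,j) − d(i,j):
  between Base and F: 26 + 25 − 8 = 43
  between F and Y: 25 + 24 − 18 = 31
  between Y and H: 24 + 31 − 25 = 30
  between H and V: 31 + 28 − 20 = 39
  between V and M: 28 + 22 − 15 = 35
  between M and Base: 22 + 26 − 4 = 44
Cheapest insertion is between Y and H, adding 30.
New total = 90 + 30 = 120.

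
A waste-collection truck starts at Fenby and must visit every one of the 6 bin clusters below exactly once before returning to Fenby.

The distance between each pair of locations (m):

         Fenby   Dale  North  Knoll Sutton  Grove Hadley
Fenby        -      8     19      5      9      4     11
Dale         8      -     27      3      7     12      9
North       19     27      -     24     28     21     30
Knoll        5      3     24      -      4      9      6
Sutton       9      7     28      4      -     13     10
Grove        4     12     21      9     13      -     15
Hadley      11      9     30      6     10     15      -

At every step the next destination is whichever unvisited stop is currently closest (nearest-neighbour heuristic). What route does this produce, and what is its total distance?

From Fenby: distances to unvisited — Grove=4, Knoll=5, Dale=8, Sutton=9, Hadley=11, North=19. Nearest is Grove (4).
From Grove: distances to unvisited — Knoll=9, Dale=12, Sutton=13, Hadley=15, North=21. Nearest is Knoll (9).
From Knoll: distances to unvisited — Dale=3, Sutton=4, Hadley=6, North=24. Nearest is Dale (3).
From Dale: distances to unvisited — Sutton=7, Hadley=9, North=27. Nearest is Sutton (7).
From Sutton: distances to unvisited — Hadley=10, North=28. Nearest is Hadley (10).
From Hadley: distances to unvisited — North=30. Nearest is North (30).
Return North→Fenby: 19.
Total = 4 + 9 + 3 + 7 + 10 + 30 + 19 = 82.

Nearest-neighbour total = 82 m; route Fenby → Grove → Knoll → Dale → Sutton → Hadley → North → Fenby.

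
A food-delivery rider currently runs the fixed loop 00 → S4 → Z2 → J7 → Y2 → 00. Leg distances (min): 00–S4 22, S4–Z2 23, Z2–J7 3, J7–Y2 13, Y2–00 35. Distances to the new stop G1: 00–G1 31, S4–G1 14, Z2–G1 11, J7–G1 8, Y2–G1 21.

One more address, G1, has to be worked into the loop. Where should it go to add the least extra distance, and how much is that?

+2 min — insert G1 between S4 and Z2.

Insertion cost between consecutive stops i–j is d(i,G1) + d(G1,j) − d(i,j):
  between 00 and S4: 31 + 14 − 22 = 23
  between S4 and Z2: 14 + 11 − 23 = 2
  between Z2 and J7: 11 + 8 − 3 = 16
  between J7 and Y2: 8 + 21 − 13 = 16
  between Y2 and 00: 21 + 31 − 35 = 17
Cheapest insertion is between S4 and Z2, adding 2.
New total = 96 + 2 = 98.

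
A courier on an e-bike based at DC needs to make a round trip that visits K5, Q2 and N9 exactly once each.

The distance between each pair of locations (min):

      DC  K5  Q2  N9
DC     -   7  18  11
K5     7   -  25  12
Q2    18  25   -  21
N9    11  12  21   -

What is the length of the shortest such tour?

Minimum total distance: 58 min.

There are 3 distinct closed tours to check (reversals are equivalent).
DC→K5→Q2→N9→DC: 7+25+21+11 = 64
DC→K5→N9→Q2→DC: 7+12+21+18 = 58
DC→Q2→K5→N9→DC: 18+25+12+11 = 66
The minimum is 58.
One optimal route: DC → K5 → N9 → Q2 → DC (or its reverse).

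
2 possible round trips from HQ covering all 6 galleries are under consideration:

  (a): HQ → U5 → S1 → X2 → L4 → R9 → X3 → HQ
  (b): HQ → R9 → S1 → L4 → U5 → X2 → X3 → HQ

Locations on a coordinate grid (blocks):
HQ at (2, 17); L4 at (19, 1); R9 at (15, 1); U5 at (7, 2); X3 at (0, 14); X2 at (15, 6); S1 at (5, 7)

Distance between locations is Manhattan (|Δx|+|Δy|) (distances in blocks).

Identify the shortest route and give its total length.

84 blocks — (a) is the shortest.

(a): 20 + 7 + 11 + 9 + 4 + 28 + 5 = 84
(b): 29 + 16 + 20 + 13 + 12 + 23 + 5 = 118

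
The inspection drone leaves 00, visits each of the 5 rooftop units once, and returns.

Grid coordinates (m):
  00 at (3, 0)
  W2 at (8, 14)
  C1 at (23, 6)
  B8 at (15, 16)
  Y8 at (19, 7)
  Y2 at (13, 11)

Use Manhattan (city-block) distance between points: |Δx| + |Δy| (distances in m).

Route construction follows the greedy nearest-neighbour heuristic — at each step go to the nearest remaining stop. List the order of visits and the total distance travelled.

78 m along 00 → W2 → Y2 → B8 → Y8 → C1 → 00.

00 → [W2:19 / Y2:21 / Y8:23 / C1:26 / B8:28] → W2 (19)
W2 → [Y2:8 / B8:9 / Y8:18 / C1:23] → Y2 (8)
Y2 → [B8:7 / Y8:10 / C1:15] → B8 (7)
B8 → [Y8:13 / C1:18] → Y8 (13)
Y8 → [C1:5] → C1 (5)
Return C1→00: 26.
Total = 19 + 8 + 7 + 13 + 5 + 26 = 78.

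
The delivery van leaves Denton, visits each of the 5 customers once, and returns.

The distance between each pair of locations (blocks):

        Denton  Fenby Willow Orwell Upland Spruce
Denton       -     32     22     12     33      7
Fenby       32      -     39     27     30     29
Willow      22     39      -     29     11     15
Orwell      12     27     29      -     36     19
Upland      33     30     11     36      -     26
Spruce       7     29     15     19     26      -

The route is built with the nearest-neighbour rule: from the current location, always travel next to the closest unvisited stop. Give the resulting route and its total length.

Denton → [Spruce:7 / Orwell:12 / Willow:22 / Fenby:32 / Upland:33] → Spruce (7)
Spruce → [Willow:15 / Orwell:19 / Upland:26 / Fenby:29] → Willow (15)
Willow → [Upland:11 / Orwell:29 / Fenby:39] → Upland (11)
Upland → [Fenby:30 / Orwell:36] → Fenby (30)
Fenby → [Orwell:27] → Orwell (27)
Return Orwell→Denton: 12.
Total = 7 + 15 + 11 + 30 + 27 + 12 = 102.

Nearest-neighbour total = 102 blocks; route Denton → Spruce → Willow → Upland → Fenby → Orwell → Denton.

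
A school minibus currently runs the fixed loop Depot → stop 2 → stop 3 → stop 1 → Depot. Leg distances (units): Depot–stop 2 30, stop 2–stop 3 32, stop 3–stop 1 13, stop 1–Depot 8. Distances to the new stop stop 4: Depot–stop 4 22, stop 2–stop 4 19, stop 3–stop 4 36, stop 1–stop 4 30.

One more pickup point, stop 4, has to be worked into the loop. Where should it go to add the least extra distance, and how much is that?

Insertion cost between consecutive stops i–j is d(i,stop 4) + d(stop 4,j) − d(i,j):
  between Depot and stop 2: 22 + 19 − 30 = 11
  between stop 2 and stop 3: 19 + 36 − 32 = 23
  between stop 3 and stop 1: 36 + 30 − 13 = 53
  between stop 1 and Depot: 30 + 22 − 8 = 44
Cheapest insertion is between Depot and stop 2, adding 11.
New total = 83 + 11 = 94.

+11 — insert stop 4 between Depot and stop 2.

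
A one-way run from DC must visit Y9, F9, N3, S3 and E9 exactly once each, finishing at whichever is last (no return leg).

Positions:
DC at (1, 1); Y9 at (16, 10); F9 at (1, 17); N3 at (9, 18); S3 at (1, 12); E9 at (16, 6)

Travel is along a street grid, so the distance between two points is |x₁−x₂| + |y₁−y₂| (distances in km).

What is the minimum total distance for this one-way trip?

Minimum one-way distance = 44 km.

There are 5! = 120 possible orderings.
DC→Y9→F9→N3→S3→E9: 24+22+9+14+21 = 90
DC→Y9→F9→N3→E9→S3: 24+22+9+19+21 = 95
DC→Y9→F9→S3→N3→E9: 24+22+5+14+19 = 84
DC→Y9→F9→S3→E9→N3: 24+22+5+21+19 = 91
DC→Y9→F9→E9→N3→S3: 24+22+26+19+14 = 105
DC→Y9→F9→E9→S3→N3: 24+22+26+21+14 = 107
DC→Y9→N3→F9→S3→E9: 24+15+9+5+21 = 74
DC→Y9→N3→F9→E9→S3: 24+15+9+26+21 = 95
DC→Y9→N3→S3→F9→E9: 24+15+14+5+26 = 84
DC→Y9→N3→S3→E9→F9: 24+15+14+21+26 = 100
DC→Y9→N3→E9→F9→S3: 24+15+19+26+5 = 89
DC→Y9→N3→E9→S3→F9: 24+15+19+21+5 = 84
DC→Y9→S3→F9→N3→E9: 24+17+5+9+19 = 74
DC→Y9→S3→F9→E9→N3: 24+17+5+26+19 = 91
… (106 more)
DC→S3→F9→N3→Y9→E9: 11+5+9+15+4 = 44  ← best
The minimum is 44.
One shortest path: DC → S3 → F9 → N3 → Y9 → E9.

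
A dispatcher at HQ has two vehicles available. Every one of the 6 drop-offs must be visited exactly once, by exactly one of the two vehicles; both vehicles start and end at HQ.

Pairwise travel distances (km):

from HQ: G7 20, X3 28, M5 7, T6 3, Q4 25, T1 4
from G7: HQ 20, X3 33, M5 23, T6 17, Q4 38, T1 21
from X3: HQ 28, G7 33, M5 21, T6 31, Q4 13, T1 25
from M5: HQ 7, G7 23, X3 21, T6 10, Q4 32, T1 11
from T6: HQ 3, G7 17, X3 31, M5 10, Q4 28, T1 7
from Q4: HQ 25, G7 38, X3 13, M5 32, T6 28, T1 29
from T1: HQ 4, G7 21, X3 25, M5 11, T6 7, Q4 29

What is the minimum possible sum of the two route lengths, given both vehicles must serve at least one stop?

There are 2^5 − 1 = 31 ways to divide the 6 stops into two non-empty groups. For each, the best each vehicle can do is its own shortest tour through its group:
  {G7} + {X3, M5, T6, Q4, T1}: 40 + 80 = 120
  {X3} + {G7, M5, T6, Q4, T1}: 56 + 105 = 161
  {G7, X3} + {M5, T6, Q4, T1}: 81 + 78 = 159
  {M5} + {G7, X3, T6, Q4, T1}: 14 + 99 = 113
  {G7, M5} + {X3, T6, Q4, T1}: 50 + 73 = 123
  {X3, M5} + {G7, T6, Q4, T1}: 56 + 91 = 147
  … (31 splits in total)
  {G7, X3, M5, T6, Q4} + {T1}: 99 + 8 = 107  ← best
Best: vehicle 1 HQ → M5 → X3 → Q4 → G7 → T6 → HQ = 99; vehicle 2 HQ → T1 → HQ = 8; combined 107.

107 km — the smallest possible combined total.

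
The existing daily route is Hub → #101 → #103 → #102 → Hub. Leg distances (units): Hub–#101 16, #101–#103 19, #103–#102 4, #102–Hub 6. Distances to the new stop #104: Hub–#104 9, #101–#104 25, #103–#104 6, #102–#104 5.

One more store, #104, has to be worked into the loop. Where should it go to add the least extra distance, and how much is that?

Minimum extra distance: 7, inserting #104 between #103 and #102.

Insertion cost between consecutive stops i–j is d(i,#104) + d(#104,j) − d(i,j):
  between Hub and #101: 9 + 25 − 16 = 18
  between #101 and #103: 25 + 6 − 19 = 12
  between #103 and #102: 6 + 5 − 4 = 7
  between #102 and Hub: 5 + 9 − 6 = 8
Cheapest insertion is between #103 and #102, adding 7.
New total = 45 + 7 = 52.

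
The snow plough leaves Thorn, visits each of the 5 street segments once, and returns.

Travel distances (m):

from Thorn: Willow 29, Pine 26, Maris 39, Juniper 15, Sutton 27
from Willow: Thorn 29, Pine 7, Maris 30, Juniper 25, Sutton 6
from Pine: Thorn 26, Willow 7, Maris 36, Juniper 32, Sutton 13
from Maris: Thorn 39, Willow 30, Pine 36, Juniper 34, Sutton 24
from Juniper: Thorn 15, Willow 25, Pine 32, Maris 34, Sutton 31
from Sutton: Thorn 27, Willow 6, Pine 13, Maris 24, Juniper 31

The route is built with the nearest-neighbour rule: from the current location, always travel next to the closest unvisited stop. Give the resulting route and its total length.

At Thorn the remaining stops are Juniper 15, Pine 26, Sutton 27, Willow 29, Maris 39; go to Juniper.
At Juniper the remaining stops are Willow 25, Sutton 31, Pine 32, Maris 34; go to Willow.
At Willow the remaining stops are Sutton 6, Pine 7, Maris 30; go to Sutton.
At Sutton the remaining stops are Pine 13, Maris 24; go to Pine.
At Pine the remaining stops are Maris 36; go to Maris.
Return Maris→Thorn: 39.
Total = 15 + 25 + 6 + 13 + 36 + 39 = 134.

134 m along Thorn → Juniper → Willow → Sutton → Pine → Maris → Thorn.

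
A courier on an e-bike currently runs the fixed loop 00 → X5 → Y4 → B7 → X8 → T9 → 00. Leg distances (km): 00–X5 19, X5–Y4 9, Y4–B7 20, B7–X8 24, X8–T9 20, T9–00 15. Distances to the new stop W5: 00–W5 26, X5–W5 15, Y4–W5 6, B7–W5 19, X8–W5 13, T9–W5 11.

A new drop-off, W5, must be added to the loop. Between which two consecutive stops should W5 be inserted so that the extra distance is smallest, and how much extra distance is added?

Insertion cost between consecutive stops i–j is d(i,W5) + d(W5,j) − d(i,j):
  between 00 and X5: 26 + 15 − 19 = 22
  between X5 and Y4: 15 + 6 − 9 = 12
  between Y4 and B7: 6 + 19 − 20 = 5
  between B7 and X8: 19 + 13 − 24 = 8
  between X8 and T9: 13 + 11 − 20 = 4
  between T9 and 00: 11 + 26 − 15 = 22
Cheapest insertion is between X8 and T9, adding 4.
New total = 107 + 4 = 111.

+4 km — insert W5 between X8 and T9.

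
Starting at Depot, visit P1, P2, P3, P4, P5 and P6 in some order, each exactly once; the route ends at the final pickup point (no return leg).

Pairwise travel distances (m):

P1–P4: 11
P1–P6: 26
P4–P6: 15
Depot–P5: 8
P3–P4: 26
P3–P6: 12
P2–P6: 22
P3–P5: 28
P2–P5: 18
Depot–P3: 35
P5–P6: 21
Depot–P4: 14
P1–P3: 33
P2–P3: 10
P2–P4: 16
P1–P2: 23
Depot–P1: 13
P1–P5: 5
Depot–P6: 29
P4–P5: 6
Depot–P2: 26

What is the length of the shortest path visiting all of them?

Shortest open route: 61 m.

There are 6! = 720 possible orderings.
Depot → P1 → P2 → P3 → P4 → P5 → P6: 13+23+10+26+6+21 = 99
Depot → P1 → P2 → P3 → P4 → P6 → P5: 13+23+10+26+15+21 = 108
Depot → P1 → P2 → P3 → P5 → P4 → P6: 13+23+10+28+6+15 = 95
Depot → P1 → P2 → P3 → P5 → P6 → P4: 13+23+10+28+21+15 = 110
Depot → P1 → P2 → P3 → P6 → P4 → P5: 13+23+10+12+15+6 = 79
Depot → P1 → P2 → P3 → P6 → P5 → P4: 13+23+10+12+21+6 = 85
Depot → P1 → P2 → P4 → P3 → P5 → P6: 13+23+16+26+28+21 = 127
Depot → P1 → P2 → P4 → P3 → P6 → P5: 13+23+16+26+12+21 = 111
… (712 more)
Depot → P1 → P5 → P4 → P6 → P3 → P2: 13+5+6+15+12+10 = 61  ← best
The minimum is 61.
One shortest path: Depot → P1 → P5 → P4 → P6 → P3 → P2.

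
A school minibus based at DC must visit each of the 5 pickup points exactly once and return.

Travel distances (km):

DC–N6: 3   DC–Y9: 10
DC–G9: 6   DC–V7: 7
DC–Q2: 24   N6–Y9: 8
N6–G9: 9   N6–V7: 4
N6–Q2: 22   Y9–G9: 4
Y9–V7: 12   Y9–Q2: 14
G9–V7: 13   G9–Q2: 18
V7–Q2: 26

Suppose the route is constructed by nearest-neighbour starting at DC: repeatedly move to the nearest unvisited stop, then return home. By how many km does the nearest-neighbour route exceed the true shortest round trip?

The nearest-neighbour route is 8 km longer than optimal.

DC: N6=3, G9=6, V7=7, Y9=10, Q2=24 ⇒ N6
N6: V7=4, Y9=8, G9=9, Q2=22 ⇒ V7
V7: Y9=12, G9=13, Q2=26 ⇒ Y9
Y9: G9=4, Q2=14 ⇒ G9
G9: Q2=18 ⇒ Q2
NN route DC → N6 → V7 → Y9 → G9 → Q2 → DC costs 65.
Optimal: DC → N6 → V7 → Y9 → Q2 → G9 → DC costs 57 (by enumerating all 60 distinct tours).
Excess = 65 − 57 = 8.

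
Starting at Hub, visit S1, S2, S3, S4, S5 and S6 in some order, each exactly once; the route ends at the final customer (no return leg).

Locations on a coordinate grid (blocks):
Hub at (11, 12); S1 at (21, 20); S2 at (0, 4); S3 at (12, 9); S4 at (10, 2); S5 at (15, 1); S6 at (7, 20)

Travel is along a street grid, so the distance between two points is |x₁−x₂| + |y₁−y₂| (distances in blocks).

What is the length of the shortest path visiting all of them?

Shortest open route: 70 blocks.

There are 6! = 720 possible orderings.
Hub→S1→S2→S3→S4→S5→S6: 18+37+17+9+6+27 = 114
Hub→S1→S2→S3→S4→S6→S5: 18+37+17+9+21+27 = 129
Hub→S1→S2→S3→S5→S4→S6: 18+37+17+11+6+21 = 110
Hub→S1→S2→S3→S5→S6→S4: 18+37+17+11+27+21 = 131
Hub→S1→S2→S3→S6→S4→S5: 18+37+17+16+21+6 = 115
Hub→S1→S2→S3→S6→S5→S4: 18+37+17+16+27+6 = 121
Hub→S1→S2→S4→S3→S5→S6: 18+37+12+9+11+27 = 114
Hub→S1→S2→S4→S3→S6→S5: 18+37+12+9+16+27 = 119
… (712 more)
Hub→S3→S5→S4→S2→S6→S1: 4+11+6+12+23+14 = 70  ← best
The minimum is 70.
One shortest path: Hub → S3 → S5 → S4 → S2 → S6 → S1.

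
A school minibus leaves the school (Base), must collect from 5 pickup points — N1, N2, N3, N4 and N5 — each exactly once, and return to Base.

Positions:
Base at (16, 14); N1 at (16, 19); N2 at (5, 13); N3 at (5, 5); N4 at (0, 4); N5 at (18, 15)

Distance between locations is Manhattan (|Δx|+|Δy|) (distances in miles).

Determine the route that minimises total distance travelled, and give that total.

66 miles — the shortest possible round trip.

Base - N1 - N2 - N3 - N4 - N5 - Base: 5+17+8+6+29+3 = 68
Base - N1 - N2 - N3 - N5 - N4 - Base: 5+17+8+23+29+26 = 108
Base - N1 - N2 - N4 - N3 - N5 - Base: 5+17+14+6+23+3 = 68
Base - N1 - N2 - N4 - N5 - N3 - Base: 5+17+14+29+23+20 = 108
Base - N1 - N2 - N5 - N3 - N4 - Base: 5+17+15+23+6+26 = 92
Base - N1 - N2 - N5 - N4 - N3 - Base: 5+17+15+29+6+20 = 92
Base - N1 - N3 - N2 - N4 - N5 - Base: 5+25+8+14+29+3 = 84
Base - N1 - N3 - N2 - N5 - N4 - Base: 5+25+8+15+29+26 = 108
Base - N1 - N3 - N4 - N2 - N5 - Base: 5+25+6+14+15+3 = 68
Base - N1 - N3 - N4 - N5 - N2 - Base: 5+25+6+29+15+12 = 92
Base - N1 - N3 - N5 - N2 - N4 - Base: 5+25+23+15+14+26 = 108
Base - N1 - N3 - N5 - N4 - N2 - Base: 5+25+23+29+14+12 = 108
Base - N1 - N4 - N2 - N3 - N5 - Base: 5+31+14+8+23+3 = 84
Base - N1 - N4 - N2 - N5 - N3 - Base: 5+31+14+15+23+20 = 108
… (46 more)
Base - N1 - N5 - N2 - N3 - N4 - Base: 5+6+15+8+6+26 = 66  ← best
The minimum is 66.
One optimal route: Base → N1 → N5 → N2 → N3 → N4 → Base (or its reverse).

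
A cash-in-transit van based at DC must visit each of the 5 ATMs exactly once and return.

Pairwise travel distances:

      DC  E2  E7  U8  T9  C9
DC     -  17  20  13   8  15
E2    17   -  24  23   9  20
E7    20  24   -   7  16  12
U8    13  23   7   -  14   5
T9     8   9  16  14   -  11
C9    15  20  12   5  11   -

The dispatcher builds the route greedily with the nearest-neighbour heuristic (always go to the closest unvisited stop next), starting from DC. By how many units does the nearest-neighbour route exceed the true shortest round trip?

DC: T9=8, U8=13, C9=15, E2=17, E7=20 ⇒ T9
T9: E2=9, C9=11, U8=14, E7=16 ⇒ E2
E2: C9=20, U8=23, E7=24 ⇒ C9
C9: U8=5, E7=12 ⇒ U8
U8: E7=7 ⇒ E7
NN route DC → T9 → E2 → C9 → U8 → E7 → DC costs 69.
Optimal: DC → T9 → E2 → E7 → U8 → C9 → DC costs 68 (by enumerating all 60 distinct tours).
Excess = 69 − 68 = 1.

1 longer than the optimal tour.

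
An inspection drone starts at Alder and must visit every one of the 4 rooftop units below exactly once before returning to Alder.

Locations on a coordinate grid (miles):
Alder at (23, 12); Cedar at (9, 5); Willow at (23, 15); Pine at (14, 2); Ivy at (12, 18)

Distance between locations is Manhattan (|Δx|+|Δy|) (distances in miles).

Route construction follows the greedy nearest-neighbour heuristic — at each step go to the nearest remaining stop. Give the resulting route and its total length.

From Alder: distances to unvisited — Willow=3, Ivy=17, Pine=19, Cedar=21. Nearest is Willow (3).
From Willow: distances to unvisited — Ivy=14, Pine=22, Cedar=24. Nearest is Ivy (14).
From Ivy: distances to unvisited — Cedar=16, Pine=18. Nearest is Cedar (16).
From Cedar: distances to unvisited — Pine=8. Nearest is Pine (8).
Return Pine→Alder: 19.
Total = 3 + 14 + 16 + 8 + 19 = 60.

Nearest-neighbour total = 60 miles; route Alder → Willow → Ivy → Cedar → Pine → Alder.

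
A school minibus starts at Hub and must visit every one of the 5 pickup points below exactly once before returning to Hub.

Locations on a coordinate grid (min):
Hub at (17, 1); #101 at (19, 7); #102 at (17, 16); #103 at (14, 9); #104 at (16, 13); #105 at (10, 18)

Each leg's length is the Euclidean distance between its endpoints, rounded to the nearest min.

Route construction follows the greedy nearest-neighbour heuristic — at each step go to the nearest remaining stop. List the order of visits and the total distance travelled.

At Hub the remaining stops are #101 6, #103 9, #104 12, #102 15, #105 18; go to #101.
At #101 the remaining stops are #103 5, #104 7, #102 9, #105 14; go to #103.
At #103 the remaining stops are #104 4, #102 8, #105 10; go to #104.
At #104 the remaining stops are #102 3, #105 8; go to #102.
At #102 the remaining stops are #105 7; go to #105.
Return #105→Hub: 18.
Total = 6 + 5 + 4 + 3 + 7 + 18 = 43.

43 min along Hub → #101 → #103 → #104 → #102 → #105 → Hub.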